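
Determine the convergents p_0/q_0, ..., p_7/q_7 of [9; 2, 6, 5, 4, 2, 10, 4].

Using the convergent recurrence p_i = a_i*p_{i-1} + p_{i-2}, q_i = a_i*q_{i-1} + q_{i-2} with p_{-2}=0, p_{-1}=1, q_{-2}=1, q_{-1}=0:
  i=0: a_0=9, p_0 = 9*1 + 0 = 9, q_0 = 9*0 + 1 = 1.
  i=1: a_1=2, p_1 = 2*9 + 1 = 19, q_1 = 2*1 + 0 = 2.
  i=2: a_2=6, p_2 = 6*19 + 9 = 123, q_2 = 6*2 + 1 = 13.
  i=3: a_3=5, p_3 = 5*123 + 19 = 634, q_3 = 5*13 + 2 = 67.
  i=4: a_4=4, p_4 = 4*634 + 123 = 2659, q_4 = 4*67 + 13 = 281.
  i=5: a_5=2, p_5 = 2*2659 + 634 = 5952, q_5 = 2*281 + 67 = 629.
  i=6: a_6=10, p_6 = 10*5952 + 2659 = 62179, q_6 = 10*629 + 281 = 6571.
  i=7: a_7=4, p_7 = 4*62179 + 5952 = 254668, q_7 = 4*6571 + 629 = 26913.

9/1, 19/2, 123/13, 634/67, 2659/281, 5952/629, 62179/6571, 254668/26913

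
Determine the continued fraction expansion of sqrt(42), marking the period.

[6; (2, 12)]

Write x_i = (sqrt(42) + m_i)/d_i with (m_0, d_0) = (0, 1). a_0 = floor(sqrt(42)) = 6, since 6^2 = 36 <= 42 < 49 = 7^2.
Iterate m_{i+1} = d_i*a_i - m_i, d_{i+1} = (42 - m_{i+1}^2)/d_i, a_{i+1} = floor((a_0 + m_{i+1})/d_{i+1}):
  m_1 = 1*6 - 0 = 6, d_1 = (42 - 6^2)/1 = 6/1 = 6, a_1 = floor((6 + 6)/6) = 2.
  m_2 = 6*2 - 6 = 6, d_2 = (42 - 6^2)/6 = 6/6 = 1, a_2 = floor((6 + 6)/1) = 12.
  m_3 = 1*12 - 6 = 6, d_3 = (42 - 6^2)/1 = 6/1 = 6: (m_3, d_3) = (m_1, d_1) = (6, 6), so from here the quotients repeat a_1, a_2; the period length is 2.
Hence the expansion of sqrt(42) is a_0 = 6 followed by the repeating block 2, 12 (period 2).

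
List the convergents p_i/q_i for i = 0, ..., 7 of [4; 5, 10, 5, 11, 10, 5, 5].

Using the convergent recurrence p_i = a_i*p_{i-1} + p_{i-2}, q_i = a_i*q_{i-1} + q_{i-2} with p_{-2}=0, p_{-1}=1, q_{-2}=1, q_{-1}=0:
  i=0: a_0=4, p_0 = 4*1 + 0 = 4, q_0 = 4*0 + 1 = 1.
  i=1: a_1=5, p_1 = 5*4 + 1 = 21, q_1 = 5*1 + 0 = 5.
  i=2: a_2=10, p_2 = 10*21 + 4 = 214, q_2 = 10*5 + 1 = 51.
  i=3: a_3=5, p_3 = 5*214 + 21 = 1091, q_3 = 5*51 + 5 = 260.
  i=4: a_4=11, p_4 = 11*1091 + 214 = 12215, q_4 = 11*260 + 51 = 2911.
  i=5: a_5=10, p_5 = 10*12215 + 1091 = 123241, q_5 = 10*2911 + 260 = 29370.
  i=6: a_6=5, p_6 = 5*123241 + 12215 = 628420, q_6 = 5*29370 + 2911 = 149761.
  i=7: a_7=5, p_7 = 5*628420 + 123241 = 3265341, q_7 = 5*149761 + 29370 = 778175.

4/1, 21/5, 214/51, 1091/260, 12215/2911, 123241/29370, 628420/149761, 3265341/778175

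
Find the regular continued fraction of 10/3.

Run the Euclidean algorithm on 10 and 3; the successive quotients are the partial quotients a_0, a_1, ... (each step inverts the fractional part left over by the previous one):
  10 = 3*3 + 1, so a_0 = 3.
  3 = 3*1 + 0, so a_1 = 3.
The remainder reaches 0 after 2 divisions, so the expansion has 2 partial quotients, read off in order.

[3; 3]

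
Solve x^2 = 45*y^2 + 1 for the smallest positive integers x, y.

First expand sqrt(45) as a continued fraction. With x_i = (sqrt(45) + m_i)/d_i and (m_0, d_0) = (0, 1): a_0 = floor(sqrt(45)) = 6, since 6^2 = 36 <= 45 < 49 = 7^2.
Iterate m_{i+1} = d_i*a_i - m_i, d_{i+1} = (45 - m_{i+1}^2)/d_i, a_{i+1} = floor((a_0 + m_{i+1})/d_{i+1}):
  m_1 = 1*6 - 0 = 6, d_1 = (45 - 6^2)/1 = 9/1 = 9, a_1 = floor((6 + 6)/9) = 1.
  m_2 = 9*1 - 6 = 3, d_2 = (45 - 3^2)/9 = 36/9 = 4, a_2 = floor((6 + 3)/4) = 2.
  m_3 = 4*2 - 3 = 5, d_3 = (45 - 5^2)/4 = 20/4 = 5, a_3 = floor((6 + 5)/5) = 2.
  m_4 = 5*2 - 5 = 5, d_4 = (45 - 5^2)/5 = 20/5 = 4, a_4 = floor((6 + 5)/4) = 2.
  m_5 = 4*2 - 5 = 3, d_5 = (45 - 3^2)/4 = 36/4 = 9, a_5 = floor((6 + 3)/9) = 1.
  m_6 = 9*1 - 3 = 6, d_6 = (45 - 6^2)/9 = 9/9 = 1, a_6 = floor((6 + 6)/1) = 12.
  m_7 = 1*12 - 6 = 6, d_7 = (45 - 6^2)/1 = 9/1 = 9: (m_7, d_7) = (m_1, d_1) = (6, 9), so from here the quotients repeat a_1, ..., a_6; the period length is 6.
So sqrt(45) = [6; (1, 2, 2, 2, 1, 12)] with period length k = 6.
k is even, so the fundamental solution of x^2 - 45y^2 = 1 is (p_{k-1}, q_{k-1}) = (p_5, q_5); compute convergents through index 5.
Convergents (p_i = a_i*p_{i-1} + p_{i-2}, q_i = a_i*q_{i-1} + q_{i-2} with p_{-2}=0, p_{-1}=1, q_{-2}=1, q_{-1}=0):
  i=0: a_0=6, p_0 = 6*1 + 0 = 6, q_0 = 6*0 + 1 = 1.
  i=1: a_1=1, p_1 = 1*6 + 1 = 7, q_1 = 1*1 + 0 = 1.
  i=2: a_2=2, p_2 = 2*7 + 6 = 20, q_2 = 2*1 + 1 = 3.
  i=3: a_3=2, p_3 = 2*20 + 7 = 47, q_3 = 2*3 + 1 = 7.
  i=4: a_4=2, p_4 = 2*47 + 20 = 114, q_4 = 2*7 + 3 = 17.
  i=5: a_5=1, p_5 = 1*114 + 47 = 161, q_5 = 1*17 + 7 = 24.
Check: 161^2 - 45*24^2 = 25921 - 25920 = 1, so (x, y) = (161, 24) solves the equation, and by the theorem it is the least positive solution.

(x, y) = (161, 24)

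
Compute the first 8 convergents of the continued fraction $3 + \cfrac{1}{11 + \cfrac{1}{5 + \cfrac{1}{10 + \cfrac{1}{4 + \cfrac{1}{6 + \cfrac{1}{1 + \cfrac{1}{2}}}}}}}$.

3/1, 34/11, 173/56, 1764/571, 7229/2340, 45138/14611, 52367/16951, 149872/48513

Using the convergent recurrence p_i = a_i*p_{i-1} + p_{i-2}, q_i = a_i*q_{i-1} + q_{i-2} with p_{-2}=0, p_{-1}=1, q_{-2}=1, q_{-1}=0:
  i=0: a_0=3, p_0 = 3*1 + 0 = 3, q_0 = 3*0 + 1 = 1.
  i=1: a_1=11, p_1 = 11*3 + 1 = 34, q_1 = 11*1 + 0 = 11.
  i=2: a_2=5, p_2 = 5*34 + 3 = 173, q_2 = 5*11 + 1 = 56.
  i=3: a_3=10, p_3 = 10*173 + 34 = 1764, q_3 = 10*56 + 11 = 571.
  i=4: a_4=4, p_4 = 4*1764 + 173 = 7229, q_4 = 4*571 + 56 = 2340.
  i=5: a_5=6, p_5 = 6*7229 + 1764 = 45138, q_5 = 6*2340 + 571 = 14611.
  i=6: a_6=1, p_6 = 1*45138 + 7229 = 52367, q_6 = 1*14611 + 2340 = 16951.
  i=7: a_7=2, p_7 = 2*52367 + 45138 = 149872, q_7 = 2*16951 + 14611 = 48513.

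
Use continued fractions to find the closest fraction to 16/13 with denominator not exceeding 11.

Expand x = 16/13 as a continued fraction with the Euclidean algorithm:
  16 = 1*13 + 3, so a_0 = 1.
  13 = 4*3 + 1, so a_1 = 4.
  3 = 3*1 + 0, so a_2 = 3.
so x = [1; 4, 3].
Convergents (p_i = a_i*p_{i-1} + p_{i-2}, q_i = a_i*q_{i-1} + q_{i-2} with p_{-2}=0, p_{-1}=1, q_{-2}=1, q_{-1}=0), until the denominator exceeds 11:
  i=0: a_0=1, p_0 = 1*1 + 0 = 1, q_0 = 1*0 + 1 = 1.
  i=1: a_1=4, p_1 = 4*1 + 1 = 5, q_1 = 4*1 + 0 = 4.
  i=2: a_2=3, p_2 = 3*5 + 1 = 16, q_2 = 3*4 + 1 = 13.
q_2 = 13 > 11, so the last convergent with denominator <= 11 is p_1/q_1 = 5/4.
The closest fraction with denominator <= 11 is either p_1/q_1 or the intermediate fraction (k*p_1 + p_0)/(k*q_1 + q_0) with the largest k >= 1 whose denominator stays <= 11; these approach x as k grows, and every other convergent or intermediate fraction in range is farther away.
Largest k: floor((11 - q_0)/q_1) = floor((11 - 1)/4) = 2.
That gives (2*5 + 1)/(2*4 + 1) = 11/9.
Compare the errors: |x - 5/4| = |16*4 - 5*13|/(13*4) = 1/52, and |x - 11/9| = |16*9 - 11*13|/(13*9) = 1/117.
Cross-multiplying, 1*52 = 52 < 117 = 1*117, so 1/117 is smaller: the intermediate fraction 11/9 is closer to x than 5/4.

11/9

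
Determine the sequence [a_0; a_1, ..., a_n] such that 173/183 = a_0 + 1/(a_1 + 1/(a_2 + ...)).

[0; 1, 17, 3, 3]

Run the Euclidean algorithm on 173 and 183; the successive quotients are the partial quotients a_0, a_1, ... (each step inverts the fractional part left over by the previous one):
  173 = 0*183 + 173, so a_0 = 0.
  183 = 1*173 + 10, so a_1 = 1.
  173 = 17*10 + 3, so a_2 = 17.
  10 = 3*3 + 1, so a_3 = 3.
  3 = 3*1 + 0, so a_4 = 3.
The remainder reaches 0 after 5 divisions, so the expansion has 5 partial quotients, read off in order.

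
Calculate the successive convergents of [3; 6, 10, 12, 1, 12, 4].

Using the convergent recurrence p_i = a_i*p_{i-1} + p_{i-2}, q_i = a_i*q_{i-1} + q_{i-2} with p_{-2}=0, p_{-1}=1, q_{-2}=1, q_{-1}=0:
  i=0: a_0=3, p_0 = 3*1 + 0 = 3, q_0 = 3*0 + 1 = 1.
  i=1: a_1=6, p_1 = 6*3 + 1 = 19, q_1 = 6*1 + 0 = 6.
  i=2: a_2=10, p_2 = 10*19 + 3 = 193, q_2 = 10*6 + 1 = 61.
  i=3: a_3=12, p_3 = 12*193 + 19 = 2335, q_3 = 12*61 + 6 = 738.
  i=4: a_4=1, p_4 = 1*2335 + 193 = 2528, q_4 = 1*738 + 61 = 799.
  i=5: a_5=12, p_5 = 12*2528 + 2335 = 32671, q_5 = 12*799 + 738 = 10326.
  i=6: a_6=4, p_6 = 4*32671 + 2528 = 133212, q_6 = 4*10326 + 799 = 42103.

3/1, 19/6, 193/61, 2335/738, 2528/799, 32671/10326, 133212/42103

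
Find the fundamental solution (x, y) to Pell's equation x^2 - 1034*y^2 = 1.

First expand sqrt(1034) as a continued fraction. With x_i = (sqrt(1034) + m_i)/d_i and (m_0, d_0) = (0, 1): a_0 = floor(sqrt(1034)) = 32, since 32^2 = 1024 <= 1034 < 1089 = 33^2.
Iterate m_{i+1} = d_i*a_i - m_i, d_{i+1} = (1034 - m_{i+1}^2)/d_i, a_{i+1} = floor((a_0 + m_{i+1})/d_{i+1}):
  m_1 = 1*32 - 0 = 32, d_1 = (1034 - 32^2)/1 = 10/1 = 10, a_1 = floor((32 + 32)/10) = 6.
  m_2 = 10*6 - 32 = 28, d_2 = (1034 - 28^2)/10 = 250/10 = 25, a_2 = floor((32 + 28)/25) = 2.
  m_3 = 25*2 - 28 = 22, d_3 = (1034 - 22^2)/25 = 550/25 = 22, a_3 = floor((32 + 22)/22) = 2.
  m_4 = 22*2 - 22 = 22, d_4 = (1034 - 22^2)/22 = 550/22 = 25, a_4 = floor((32 + 22)/25) = 2.
  m_5 = 25*2 - 22 = 28, d_5 = (1034 - 28^2)/25 = 250/25 = 10, a_5 = floor((32 + 28)/10) = 6.
  m_6 = 10*6 - 28 = 32, d_6 = (1034 - 32^2)/10 = 10/10 = 1, a_6 = floor((32 + 32)/1) = 64.
  m_7 = 1*64 - 32 = 32, d_7 = (1034 - 32^2)/1 = 10/1 = 10: (m_7, d_7) = (m_1, d_1) = (32, 10), so from here the quotients repeat a_1, ..., a_6; the period length is 6.
So sqrt(1034) = [32; (6, 2, 2, 2, 6, 64)] with period length k = 6.
k is even, so the fundamental solution of x^2 - 1034y^2 = 1 is (p_{k-1}, q_{k-1}) = (p_5, q_5); compute convergents through index 5.
Convergents (p_i = a_i*p_{i-1} + p_{i-2}, q_i = a_i*q_{i-1} + q_{i-2} with p_{-2}=0, p_{-1}=1, q_{-2}=1, q_{-1}=0):
  i=0: a_0=32, p_0 = 32*1 + 0 = 32, q_0 = 32*0 + 1 = 1.
  i=1: a_1=6, p_1 = 6*32 + 1 = 193, q_1 = 6*1 + 0 = 6.
  i=2: a_2=2, p_2 = 2*193 + 32 = 418, q_2 = 2*6 + 1 = 13.
  i=3: a_3=2, p_3 = 2*418 + 193 = 1029, q_3 = 2*13 + 6 = 32.
  i=4: a_4=2, p_4 = 2*1029 + 418 = 2476, q_4 = 2*32 + 13 = 77.
  i=5: a_5=6, p_5 = 6*2476 + 1029 = 15885, q_5 = 6*77 + 32 = 494.
Check: 15885^2 - 1034*494^2 = 252333225 - 252333224 = 1, so (x, y) = (15885, 494) solves the equation, and by the theorem it is the least positive solution.

(x, y) = (15885, 494)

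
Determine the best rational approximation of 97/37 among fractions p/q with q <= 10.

21/8

Expand x = 97/37 as a continued fraction with the Euclidean algorithm:
  97 = 2*37 + 23, so a_0 = 2.
  37 = 1*23 + 14, so a_1 = 1.
  23 = 1*14 + 9, so a_2 = 1.
  14 = 1*9 + 5, so a_3 = 1.
  9 = 1*5 + 4, so a_4 = 1.
  5 = 1*4 + 1, so a_5 = 1.
  4 = 4*1 + 0, so a_6 = 4.
so x = [2; 1, 1, 1, 1, 1, 4].
Convergents (p_i = a_i*p_{i-1} + p_{i-2}, q_i = a_i*q_{i-1} + q_{i-2} with p_{-2}=0, p_{-1}=1, q_{-2}=1, q_{-1}=0), until the denominator exceeds 10:
  i=0: a_0=2, p_0 = 2*1 + 0 = 2, q_0 = 2*0 + 1 = 1.
  i=1: a_1=1, p_1 = 1*2 + 1 = 3, q_1 = 1*1 + 0 = 1.
  i=2: a_2=1, p_2 = 1*3 + 2 = 5, q_2 = 1*1 + 1 = 2.
  i=3: a_3=1, p_3 = 1*5 + 3 = 8, q_3 = 1*2 + 1 = 3.
  i=4: a_4=1, p_4 = 1*8 + 5 = 13, q_4 = 1*3 + 2 = 5.
  i=5: a_5=1, p_5 = 1*13 + 8 = 21, q_5 = 1*5 + 3 = 8.
  i=6: a_6=4, p_6 = 4*21 + 13 = 97, q_6 = 4*8 + 5 = 37.
q_6 = 37 > 10, so the last convergent with denominator <= 10 is p_5/q_5 = 21/8.
The closest fraction with denominator <= 10 is either p_5/q_5 or the intermediate fraction (k*p_5 + p_4)/(k*q_5 + q_4) with the largest k >= 1 whose denominator stays <= 10; these approach x as k grows, and every other convergent or intermediate fraction in range is farther away.
Largest k: floor((10 - q_4)/q_5) = floor((10 - 5)/8) = 0.
Since k = 0, no intermediate fraction beyond p_5/q_5 has denominator <= 10, so the convergent 21/8 is the closest (its error is |97*8 - 21*37|/(37*8) = 1/296).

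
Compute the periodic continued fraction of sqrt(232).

[15; (4, 3, 7, 3, 4, 30)]

Write x_i = (sqrt(232) + m_i)/d_i with (m_0, d_0) = (0, 1). a_0 = floor(sqrt(232)) = 15, since 15^2 = 225 <= 232 < 256 = 16^2.
Iterate m_{i+1} = d_i*a_i - m_i, d_{i+1} = (232 - m_{i+1}^2)/d_i, a_{i+1} = floor((a_0 + m_{i+1})/d_{i+1}):
  m_1 = 1*15 - 0 = 15, d_1 = (232 - 15^2)/1 = 7/1 = 7, a_1 = floor((15 + 15)/7) = 4.
  m_2 = 7*4 - 15 = 13, d_2 = (232 - 13^2)/7 = 63/7 = 9, a_2 = floor((15 + 13)/9) = 3.
  m_3 = 9*3 - 13 = 14, d_3 = (232 - 14^2)/9 = 36/9 = 4, a_3 = floor((15 + 14)/4) = 7.
  m_4 = 4*7 - 14 = 14, d_4 = (232 - 14^2)/4 = 36/4 = 9, a_4 = floor((15 + 14)/9) = 3.
  m_5 = 9*3 - 14 = 13, d_5 = (232 - 13^2)/9 = 63/9 = 7, a_5 = floor((15 + 13)/7) = 4.
  m_6 = 7*4 - 13 = 15, d_6 = (232 - 15^2)/7 = 7/7 = 1, a_6 = floor((15 + 15)/1) = 30.
  m_7 = 1*30 - 15 = 15, d_7 = (232 - 15^2)/1 = 7/1 = 7: (m_7, d_7) = (m_1, d_1) = (15, 7), so from here the quotients repeat a_1, ..., a_6; the period length is 6.
Hence the expansion of sqrt(232) is a_0 = 15 followed by the repeating block 4, 3, 7, 3, 4, 30 (period 6).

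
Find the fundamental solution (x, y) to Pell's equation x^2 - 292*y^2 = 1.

(x, y) = (2281249, 133500)

First expand sqrt(292) as a continued fraction. With x_i = (sqrt(292) + m_i)/d_i and (m_0, d_0) = (0, 1): a_0 = floor(sqrt(292)) = 17, since 17^2 = 289 <= 292 < 324 = 18^2.
Iterate m_{i+1} = d_i*a_i - m_i, d_{i+1} = (292 - m_{i+1}^2)/d_i, a_{i+1} = floor((a_0 + m_{i+1})/d_{i+1}):
  m_1 = 1*17 - 0 = 17, d_1 = (292 - 17^2)/1 = 3/1 = 3, a_1 = floor((17 + 17)/3) = 11.
  m_2 = 3*11 - 17 = 16, d_2 = (292 - 16^2)/3 = 36/3 = 12, a_2 = floor((17 + 16)/12) = 2.
  m_3 = 12*2 - 16 = 8, d_3 = (292 - 8^2)/12 = 228/12 = 19, a_3 = floor((17 + 8)/19) = 1.
  m_4 = 19*1 - 8 = 11, d_4 = (292 - 11^2)/19 = 171/19 = 9, a_4 = floor((17 + 11)/9) = 3.
  m_5 = 9*3 - 11 = 16, d_5 = (292 - 16^2)/9 = 36/9 = 4, a_5 = floor((17 + 16)/4) = 8.
  m_6 = 4*8 - 16 = 16, d_6 = (292 - 16^2)/4 = 36/4 = 9, a_6 = floor((17 + 16)/9) = 3.
  m_7 = 9*3 - 16 = 11, d_7 = (292 - 11^2)/9 = 171/9 = 19, a_7 = floor((17 + 11)/19) = 1.
  m_8 = 19*1 - 11 = 8, d_8 = (292 - 8^2)/19 = 228/19 = 12, a_8 = floor((17 + 8)/12) = 2.
  m_9 = 12*2 - 8 = 16, d_9 = (292 - 16^2)/12 = 36/12 = 3, a_9 = floor((17 + 16)/3) = 11.
  m_10 = 3*11 - 16 = 17, d_10 = (292 - 17^2)/3 = 3/3 = 1, a_10 = floor((17 + 17)/1) = 34.
  m_11 = 1*34 - 17 = 17, d_11 = (292 - 17^2)/1 = 3/1 = 3: (m_11, d_11) = (m_1, d_1) = (17, 3), so from here the quotients repeat a_1, ..., a_10; the period length is 10.
So sqrt(292) = [17; (11, 2, 1, 3, 8, 3, 1, 2, 11, 34)] with period length k = 10.
k is even, so the fundamental solution of x^2 - 292y^2 = 1 is (p_{k-1}, q_{k-1}) = (p_9, q_9); compute convergents through index 9.
Convergents (p_i = a_i*p_{i-1} + p_{i-2}, q_i = a_i*q_{i-1} + q_{i-2} with p_{-2}=0, p_{-1}=1, q_{-2}=1, q_{-1}=0):
  i=0: a_0=17, p_0 = 17*1 + 0 = 17, q_0 = 17*0 + 1 = 1.
  i=1: a_1=11, p_1 = 11*17 + 1 = 188, q_1 = 11*1 + 0 = 11.
  i=2: a_2=2, p_2 = 2*188 + 17 = 393, q_2 = 2*11 + 1 = 23.
  i=3: a_3=1, p_3 = 1*393 + 188 = 581, q_3 = 1*23 + 11 = 34.
  i=4: a_4=3, p_4 = 3*581 + 393 = 2136, q_4 = 3*34 + 23 = 125.
  i=5: a_5=8, p_5 = 8*2136 + 581 = 17669, q_5 = 8*125 + 34 = 1034.
  i=6: a_6=3, p_6 = 3*17669 + 2136 = 55143, q_6 = 3*1034 + 125 = 3227.
  i=7: a_7=1, p_7 = 1*55143 + 17669 = 72812, q_7 = 1*3227 + 1034 = 4261.
  i=8: a_8=2, p_8 = 2*72812 + 55143 = 200767, q_8 = 2*4261 + 3227 = 11749.
  i=9: a_9=11, p_9 = 11*200767 + 72812 = 2281249, q_9 = 11*11749 + 4261 = 133500.
Check: 2281249^2 - 292*133500^2 = 5204097000001 - 5204097000000 = 1, so (x, y) = (2281249, 133500) solves the equation, and by the theorem it is the least positive solution.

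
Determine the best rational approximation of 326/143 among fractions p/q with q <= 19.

41/18

Expand x = 326/143 as a continued fraction with the Euclidean algorithm:
  326 = 2*143 + 40, so a_0 = 2.
  143 = 3*40 + 23, so a_1 = 3.
  40 = 1*23 + 17, so a_2 = 1.
  23 = 1*17 + 6, so a_3 = 1.
  17 = 2*6 + 5, so a_4 = 2.
  6 = 1*5 + 1, so a_5 = 1.
  5 = 5*1 + 0, so a_6 = 5.
so x = [2; 3, 1, 1, 2, 1, 5].
Convergents (p_i = a_i*p_{i-1} + p_{i-2}, q_i = a_i*q_{i-1} + q_{i-2} with p_{-2}=0, p_{-1}=1, q_{-2}=1, q_{-1}=0), until the denominator exceeds 19:
  i=0: a_0=2, p_0 = 2*1 + 0 = 2, q_0 = 2*0 + 1 = 1.
  i=1: a_1=3, p_1 = 3*2 + 1 = 7, q_1 = 3*1 + 0 = 3.
  i=2: a_2=1, p_2 = 1*7 + 2 = 9, q_2 = 1*3 + 1 = 4.
  i=3: a_3=1, p_3 = 1*9 + 7 = 16, q_3 = 1*4 + 3 = 7.
  i=4: a_4=2, p_4 = 2*16 + 9 = 41, q_4 = 2*7 + 4 = 18.
  i=5: a_5=1, p_5 = 1*41 + 16 = 57, q_5 = 1*18 + 7 = 25.
q_5 = 25 > 19, so the last convergent with denominator <= 19 is p_4/q_4 = 41/18.
The closest fraction with denominator <= 19 is either p_4/q_4 or the intermediate fraction (k*p_4 + p_3)/(k*q_4 + q_3) with the largest k >= 1 whose denominator stays <= 19; these approach x as k grows, and every other convergent or intermediate fraction in range is farther away.
Largest k: floor((19 - q_3)/q_4) = floor((19 - 7)/18) = 0.
Since k = 0, no intermediate fraction beyond p_4/q_4 has denominator <= 19, so the convergent 41/18 is the closest (its error is |326*18 - 41*143|/(143*18) = 5/2574).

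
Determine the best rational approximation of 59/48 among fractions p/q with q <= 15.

Expand x = 59/48 as a continued fraction with the Euclidean algorithm:
  59 = 1*48 + 11, so a_0 = 1.
  48 = 4*11 + 4, so a_1 = 4.
  11 = 2*4 + 3, so a_2 = 2.
  4 = 1*3 + 1, so a_3 = 1.
  3 = 3*1 + 0, so a_4 = 3.
so x = [1; 4, 2, 1, 3].
Convergents (p_i = a_i*p_{i-1} + p_{i-2}, q_i = a_i*q_{i-1} + q_{i-2} with p_{-2}=0, p_{-1}=1, q_{-2}=1, q_{-1}=0), until the denominator exceeds 15:
  i=0: a_0=1, p_0 = 1*1 + 0 = 1, q_0 = 1*0 + 1 = 1.
  i=1: a_1=4, p_1 = 4*1 + 1 = 5, q_1 = 4*1 + 0 = 4.
  i=2: a_2=2, p_2 = 2*5 + 1 = 11, q_2 = 2*4 + 1 = 9.
  i=3: a_3=1, p_3 = 1*11 + 5 = 16, q_3 = 1*9 + 4 = 13.
  i=4: a_4=3, p_4 = 3*16 + 11 = 59, q_4 = 3*13 + 9 = 48.
q_4 = 48 > 15, so the last convergent with denominator <= 15 is p_3/q_3 = 16/13.
The closest fraction with denominator <= 15 is either p_3/q_3 or the intermediate fraction (k*p_3 + p_2)/(k*q_3 + q_2) with the largest k >= 1 whose denominator stays <= 15; these approach x as k grows, and every other convergent or intermediate fraction in range is farther away.
Largest k: floor((15 - q_2)/q_3) = floor((15 - 9)/13) = 0.
Since k = 0, no intermediate fraction beyond p_3/q_3 has denominator <= 15, so the convergent 16/13 is the closest (its error is |59*13 - 16*48|/(48*13) = 1/624).

16/13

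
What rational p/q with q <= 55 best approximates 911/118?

193/25

Expand x = 911/118 as a continued fraction with the Euclidean algorithm:
  911 = 7*118 + 85, so a_0 = 7.
  118 = 1*85 + 33, so a_1 = 1.
  85 = 2*33 + 19, so a_2 = 2.
  33 = 1*19 + 14, so a_3 = 1.
  19 = 1*14 + 5, so a_4 = 1.
  14 = 2*5 + 4, so a_5 = 2.
  5 = 1*4 + 1, so a_6 = 1.
  4 = 4*1 + 0, so a_7 = 4.
so x = [7; 1, 2, 1, 1, 2, 1, 4].
Convergents (p_i = a_i*p_{i-1} + p_{i-2}, q_i = a_i*q_{i-1} + q_{i-2} with p_{-2}=0, p_{-1}=1, q_{-2}=1, q_{-1}=0), until the denominator exceeds 55:
  i=0: a_0=7, p_0 = 7*1 + 0 = 7, q_0 = 7*0 + 1 = 1.
  i=1: a_1=1, p_1 = 1*7 + 1 = 8, q_1 = 1*1 + 0 = 1.
  i=2: a_2=2, p_2 = 2*8 + 7 = 23, q_2 = 2*1 + 1 = 3.
  i=3: a_3=1, p_3 = 1*23 + 8 = 31, q_3 = 1*3 + 1 = 4.
  i=4: a_4=1, p_4 = 1*31 + 23 = 54, q_4 = 1*4 + 3 = 7.
  i=5: a_5=2, p_5 = 2*54 + 31 = 139, q_5 = 2*7 + 4 = 18.
  i=6: a_6=1, p_6 = 1*139 + 54 = 193, q_6 = 1*18 + 7 = 25.
  i=7: a_7=4, p_7 = 4*193 + 139 = 911, q_7 = 4*25 + 18 = 118.
q_7 = 118 > 55, so the last convergent with denominator <= 55 is p_6/q_6 = 193/25.
The closest fraction with denominator <= 55 is either p_6/q_6 or the intermediate fraction (k*p_6 + p_5)/(k*q_6 + q_5) with the largest k >= 1 whose denominator stays <= 55; these approach x as k grows, and every other convergent or intermediate fraction in range is farther away.
Largest k: floor((55 - q_5)/q_6) = floor((55 - 18)/25) = 1.
That gives (1*193 + 139)/(1*25 + 18) = 332/43.
Compare the errors: |x - 193/25| = |911*25 - 193*118|/(118*25) = 1/2950, and |x - 332/43| = |911*43 - 332*118|/(118*43) = 3/5074.
Cross-multiplying, 1*5074 = 5074 < 8850 = 3*2950, so 1/2950 is smaller: the convergent 193/25 is closer to x than 332/43.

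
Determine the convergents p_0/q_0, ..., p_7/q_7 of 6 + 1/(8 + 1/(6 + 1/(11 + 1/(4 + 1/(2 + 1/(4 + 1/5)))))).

Using the convergent recurrence p_i = a_i*p_{i-1} + p_{i-2}, q_i = a_i*q_{i-1} + q_{i-2} with p_{-2}=0, p_{-1}=1, q_{-2}=1, q_{-1}=0:
  i=0: a_0=6, p_0 = 6*1 + 0 = 6, q_0 = 6*0 + 1 = 1.
  i=1: a_1=8, p_1 = 8*6 + 1 = 49, q_1 = 8*1 + 0 = 8.
  i=2: a_2=6, p_2 = 6*49 + 6 = 300, q_2 = 6*8 + 1 = 49.
  i=3: a_3=11, p_3 = 11*300 + 49 = 3349, q_3 = 11*49 + 8 = 547.
  i=4: a_4=4, p_4 = 4*3349 + 300 = 13696, q_4 = 4*547 + 49 = 2237.
  i=5: a_5=2, p_5 = 2*13696 + 3349 = 30741, q_5 = 2*2237 + 547 = 5021.
  i=6: a_6=4, p_6 = 4*30741 + 13696 = 136660, q_6 = 4*5021 + 2237 = 22321.
  i=7: a_7=5, p_7 = 5*136660 + 30741 = 714041, q_7 = 5*22321 + 5021 = 116626.

6/1, 49/8, 300/49, 3349/547, 13696/2237, 30741/5021, 136660/22321, 714041/116626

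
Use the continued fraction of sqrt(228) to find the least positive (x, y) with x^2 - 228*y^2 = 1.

(x, y) = (151, 10)

First expand sqrt(228) as a continued fraction. With x_i = (sqrt(228) + m_i)/d_i and (m_0, d_0) = (0, 1): a_0 = floor(sqrt(228)) = 15, since 15^2 = 225 <= 228 < 256 = 16^2.
Iterate m_{i+1} = d_i*a_i - m_i, d_{i+1} = (228 - m_{i+1}^2)/d_i, a_{i+1} = floor((a_0 + m_{i+1})/d_{i+1}):
  m_1 = 1*15 - 0 = 15, d_1 = (228 - 15^2)/1 = 3/1 = 3, a_1 = floor((15 + 15)/3) = 10.
  m_2 = 3*10 - 15 = 15, d_2 = (228 - 15^2)/3 = 3/3 = 1, a_2 = floor((15 + 15)/1) = 30.
  m_3 = 1*30 - 15 = 15, d_3 = (228 - 15^2)/1 = 3/1 = 3: (m_3, d_3) = (m_1, d_1) = (15, 3), so from here the quotients repeat a_1, a_2; the period length is 2.
So sqrt(228) = [15; (10, 30)] with period length k = 2.
k is even, so the fundamental solution of x^2 - 228y^2 = 1 is (p_{k-1}, q_{k-1}) = (p_1, q_1); compute convergents through index 1.
Convergents (p_i = a_i*p_{i-1} + p_{i-2}, q_i = a_i*q_{i-1} + q_{i-2} with p_{-2}=0, p_{-1}=1, q_{-2}=1, q_{-1}=0):
  i=0: a_0=15, p_0 = 15*1 + 0 = 15, q_0 = 15*0 + 1 = 1.
  i=1: a_1=10, p_1 = 10*15 + 1 = 151, q_1 = 10*1 + 0 = 10.
Check: 151^2 - 228*10^2 = 22801 - 22800 = 1, so (x, y) = (151, 10) solves the equation, and by the theorem it is the least positive solution.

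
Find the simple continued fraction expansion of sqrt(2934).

Write x_i = (sqrt(2934) + m_i)/d_i with (m_0, d_0) = (0, 1). a_0 = floor(sqrt(2934)) = 54, since 54^2 = 2916 <= 2934 < 3025 = 55^2.
Iterate m_{i+1} = d_i*a_i - m_i, d_{i+1} = (2934 - m_{i+1}^2)/d_i, a_{i+1} = floor((a_0 + m_{i+1})/d_{i+1}):
  m_1 = 1*54 - 0 = 54, d_1 = (2934 - 54^2)/1 = 18/1 = 18, a_1 = floor((54 + 54)/18) = 6.
  m_2 = 18*6 - 54 = 54, d_2 = (2934 - 54^2)/18 = 18/18 = 1, a_2 = floor((54 + 54)/1) = 108.
  m_3 = 1*108 - 54 = 54, d_3 = (2934 - 54^2)/1 = 18/1 = 18: (m_3, d_3) = (m_1, d_1) = (54, 18), so from here the quotients repeat a_1, a_2; the period length is 2.
Hence the expansion of sqrt(2934) is a_0 = 54 followed by the repeating block 6, 108 (period 2).

[54; (6, 108)]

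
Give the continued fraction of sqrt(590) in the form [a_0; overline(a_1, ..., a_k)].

[24; overline(3, 2, 4, 2, 3, 48)]

Write x_i = (sqrt(590) + m_i)/d_i with (m_0, d_0) = (0, 1). a_0 = floor(sqrt(590)) = 24, since 24^2 = 576 <= 590 < 625 = 25^2.
Iterate m_{i+1} = d_i*a_i - m_i, d_{i+1} = (590 - m_{i+1}^2)/d_i, a_{i+1} = floor((a_0 + m_{i+1})/d_{i+1}):
  m_1 = 1*24 - 0 = 24, d_1 = (590 - 24^2)/1 = 14/1 = 14, a_1 = floor((24 + 24)/14) = 3.
  m_2 = 14*3 - 24 = 18, d_2 = (590 - 18^2)/14 = 266/14 = 19, a_2 = floor((24 + 18)/19) = 2.
  m_3 = 19*2 - 18 = 20, d_3 = (590 - 20^2)/19 = 190/19 = 10, a_3 = floor((24 + 20)/10) = 4.
  m_4 = 10*4 - 20 = 20, d_4 = (590 - 20^2)/10 = 190/10 = 19, a_4 = floor((24 + 20)/19) = 2.
  m_5 = 19*2 - 20 = 18, d_5 = (590 - 18^2)/19 = 266/19 = 14, a_5 = floor((24 + 18)/14) = 3.
  m_6 = 14*3 - 18 = 24, d_6 = (590 - 24^2)/14 = 14/14 = 1, a_6 = floor((24 + 24)/1) = 48.
  m_7 = 1*48 - 24 = 24, d_7 = (590 - 24^2)/1 = 14/1 = 14: (m_7, d_7) = (m_1, d_1) = (24, 14), so from here the quotients repeat a_1, ..., a_6; the period length is 6.
Hence the expansion of sqrt(590) is a_0 = 24 followed by the repeating block 3, 2, 4, 2, 3, 48 (period 6).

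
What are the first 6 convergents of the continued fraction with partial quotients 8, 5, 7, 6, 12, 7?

Using the convergent recurrence p_i = a_i*p_{i-1} + p_{i-2}, q_i = a_i*q_{i-1} + q_{i-2} with p_{-2}=0, p_{-1}=1, q_{-2}=1, q_{-1}=0:
  i=0: a_0=8, p_0 = 8*1 + 0 = 8, q_0 = 8*0 + 1 = 1.
  i=1: a_1=5, p_1 = 5*8 + 1 = 41, q_1 = 5*1 + 0 = 5.
  i=2: a_2=7, p_2 = 7*41 + 8 = 295, q_2 = 7*5 + 1 = 36.
  i=3: a_3=6, p_3 = 6*295 + 41 = 1811, q_3 = 6*36 + 5 = 221.
  i=4: a_4=12, p_4 = 12*1811 + 295 = 22027, q_4 = 12*221 + 36 = 2688.
  i=5: a_5=7, p_5 = 7*22027 + 1811 = 156000, q_5 = 7*2688 + 221 = 19037.

8/1, 41/5, 295/36, 1811/221, 22027/2688, 156000/19037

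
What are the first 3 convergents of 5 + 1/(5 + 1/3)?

Using the convergent recurrence p_i = a_i*p_{i-1} + p_{i-2}, q_i = a_i*q_{i-1} + q_{i-2} with p_{-2}=0, p_{-1}=1, q_{-2}=1, q_{-1}=0:
  i=0: a_0=5, p_0 = 5*1 + 0 = 5, q_0 = 5*0 + 1 = 1.
  i=1: a_1=5, p_1 = 5*5 + 1 = 26, q_1 = 5*1 + 0 = 5.
  i=2: a_2=3, p_2 = 3*26 + 5 = 83, q_2 = 3*5 + 1 = 16.

5/1, 26/5, 83/16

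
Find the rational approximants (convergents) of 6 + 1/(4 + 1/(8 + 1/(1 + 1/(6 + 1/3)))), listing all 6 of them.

6/1, 25/4, 206/33, 231/37, 1592/255, 5007/802

Using the convergent recurrence p_i = a_i*p_{i-1} + p_{i-2}, q_i = a_i*q_{i-1} + q_{i-2} with p_{-2}=0, p_{-1}=1, q_{-2}=1, q_{-1}=0:
  i=0: a_0=6, p_0 = 6*1 + 0 = 6, q_0 = 6*0 + 1 = 1.
  i=1: a_1=4, p_1 = 4*6 + 1 = 25, q_1 = 4*1 + 0 = 4.
  i=2: a_2=8, p_2 = 8*25 + 6 = 206, q_2 = 8*4 + 1 = 33.
  i=3: a_3=1, p_3 = 1*206 + 25 = 231, q_3 = 1*33 + 4 = 37.
  i=4: a_4=6, p_4 = 6*231 + 206 = 1592, q_4 = 6*37 + 33 = 255.
  i=5: a_5=3, p_5 = 3*1592 + 231 = 5007, q_5 = 3*255 + 37 = 802.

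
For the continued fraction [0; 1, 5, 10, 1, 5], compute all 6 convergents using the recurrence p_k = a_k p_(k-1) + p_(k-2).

0/1, 1/1, 5/6, 51/61, 56/67, 331/396

Using the convergent recurrence p_i = a_i*p_{i-1} + p_{i-2}, q_i = a_i*q_{i-1} + q_{i-2} with p_{-2}=0, p_{-1}=1, q_{-2}=1, q_{-1}=0:
  i=0: a_0=0, p_0 = 0*1 + 0 = 0, q_0 = 0*0 + 1 = 1.
  i=1: a_1=1, p_1 = 1*0 + 1 = 1, q_1 = 1*1 + 0 = 1.
  i=2: a_2=5, p_2 = 5*1 + 0 = 5, q_2 = 5*1 + 1 = 6.
  i=3: a_3=10, p_3 = 10*5 + 1 = 51, q_3 = 10*6 + 1 = 61.
  i=4: a_4=1, p_4 = 1*51 + 5 = 56, q_4 = 1*61 + 6 = 67.
  i=5: a_5=5, p_5 = 5*56 + 51 = 331, q_5 = 5*67 + 61 = 396.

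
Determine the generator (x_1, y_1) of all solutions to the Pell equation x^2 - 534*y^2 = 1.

(x, y) = (3678725, 159194)

First expand sqrt(534) as a continued fraction. With x_i = (sqrt(534) + m_i)/d_i and (m_0, d_0) = (0, 1): a_0 = floor(sqrt(534)) = 23, since 23^2 = 529 <= 534 < 576 = 24^2.
Iterate m_{i+1} = d_i*a_i - m_i, d_{i+1} = (534 - m_{i+1}^2)/d_i, a_{i+1} = floor((a_0 + m_{i+1})/d_{i+1}):
  m_1 = 1*23 - 0 = 23, d_1 = (534 - 23^2)/1 = 5/1 = 5, a_1 = floor((23 + 23)/5) = 9.
  m_2 = 5*9 - 23 = 22, d_2 = (534 - 22^2)/5 = 50/5 = 10, a_2 = floor((23 + 22)/10) = 4.
  m_3 = 10*4 - 22 = 18, d_3 = (534 - 18^2)/10 = 210/10 = 21, a_3 = floor((23 + 18)/21) = 1.
  m_4 = 21*1 - 18 = 3, d_4 = (534 - 3^2)/21 = 525/21 = 25, a_4 = floor((23 + 3)/25) = 1.
  m_5 = 25*1 - 3 = 22, d_5 = (534 - 22^2)/25 = 50/25 = 2, a_5 = floor((23 + 22)/2) = 22.
  m_6 = 2*22 - 22 = 22, d_6 = (534 - 22^2)/2 = 50/2 = 25, a_6 = floor((23 + 22)/25) = 1.
  m_7 = 25*1 - 22 = 3, d_7 = (534 - 3^2)/25 = 525/25 = 21, a_7 = floor((23 + 3)/21) = 1.
  m_8 = 21*1 - 3 = 18, d_8 = (534 - 18^2)/21 = 210/21 = 10, a_8 = floor((23 + 18)/10) = 4.
  m_9 = 10*4 - 18 = 22, d_9 = (534 - 22^2)/10 = 50/10 = 5, a_9 = floor((23 + 22)/5) = 9.
  m_10 = 5*9 - 22 = 23, d_10 = (534 - 23^2)/5 = 5/5 = 1, a_10 = floor((23 + 23)/1) = 46.
  m_11 = 1*46 - 23 = 23, d_11 = (534 - 23^2)/1 = 5/1 = 5: (m_11, d_11) = (m_1, d_1) = (23, 5), so from here the quotients repeat a_1, ..., a_10; the period length is 10.
So sqrt(534) = [23; (9, 4, 1, 1, 22, 1, 1, 4, 9, 46)] with period length k = 10.
k is even, so the fundamental solution of x^2 - 534y^2 = 1 is (p_{k-1}, q_{k-1}) = (p_9, q_9); compute convergents through index 9.
Convergents (p_i = a_i*p_{i-1} + p_{i-2}, q_i = a_i*q_{i-1} + q_{i-2} with p_{-2}=0, p_{-1}=1, q_{-2}=1, q_{-1}=0):
  i=0: a_0=23, p_0 = 23*1 + 0 = 23, q_0 = 23*0 + 1 = 1.
  i=1: a_1=9, p_1 = 9*23 + 1 = 208, q_1 = 9*1 + 0 = 9.
  i=2: a_2=4, p_2 = 4*208 + 23 = 855, q_2 = 4*9 + 1 = 37.
  i=3: a_3=1, p_3 = 1*855 + 208 = 1063, q_3 = 1*37 + 9 = 46.
  i=4: a_4=1, p_4 = 1*1063 + 855 = 1918, q_4 = 1*46 + 37 = 83.
  i=5: a_5=22, p_5 = 22*1918 + 1063 = 43259, q_5 = 22*83 + 46 = 1872.
  i=6: a_6=1, p_6 = 1*43259 + 1918 = 45177, q_6 = 1*1872 + 83 = 1955.
  i=7: a_7=1, p_7 = 1*45177 + 43259 = 88436, q_7 = 1*1955 + 1872 = 3827.
  i=8: a_8=4, p_8 = 4*88436 + 45177 = 398921, q_8 = 4*3827 + 1955 = 17263.
  i=9: a_9=9, p_9 = 9*398921 + 88436 = 3678725, q_9 = 9*17263 + 3827 = 159194.
Check: 3678725^2 - 534*159194^2 = 13533017625625 - 13533017625624 = 1, so (x, y) = (3678725, 159194) solves the equation, and by the theorem it is the least positive solution.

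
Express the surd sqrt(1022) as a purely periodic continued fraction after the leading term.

Write x_i = (sqrt(1022) + m_i)/d_i with (m_0, d_0) = (0, 1). a_0 = floor(sqrt(1022)) = 31, since 31^2 = 961 <= 1022 < 1024 = 32^2.
Iterate m_{i+1} = d_i*a_i - m_i, d_{i+1} = (1022 - m_{i+1}^2)/d_i, a_{i+1} = floor((a_0 + m_{i+1})/d_{i+1}):
  m_1 = 1*31 - 0 = 31, d_1 = (1022 - 31^2)/1 = 61/1 = 61, a_1 = floor((31 + 31)/61) = 1.
  m_2 = 61*1 - 31 = 30, d_2 = (1022 - 30^2)/61 = 122/61 = 2, a_2 = floor((31 + 30)/2) = 30.
  m_3 = 2*30 - 30 = 30, d_3 = (1022 - 30^2)/2 = 122/2 = 61, a_3 = floor((31 + 30)/61) = 1.
  m_4 = 61*1 - 30 = 31, d_4 = (1022 - 31^2)/61 = 61/61 = 1, a_4 = floor((31 + 31)/1) = 62.
  m_5 = 1*62 - 31 = 31, d_5 = (1022 - 31^2)/1 = 61/1 = 61: (m_5, d_5) = (m_1, d_1) = (31, 61), so from here the quotients repeat a_1, ..., a_4; the period length is 4.
Hence the expansion of sqrt(1022) is a_0 = 31 followed by the repeating block 1, 30, 1, 62 (period 4).

[31; (1, 30, 1, 62)]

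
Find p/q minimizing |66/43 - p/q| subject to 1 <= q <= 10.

14/9

Expand x = 66/43 as a continued fraction with the Euclidean algorithm:
  66 = 1*43 + 23, so a_0 = 1.
  43 = 1*23 + 20, so a_1 = 1.
  23 = 1*20 + 3, so a_2 = 1.
  20 = 6*3 + 2, so a_3 = 6.
  3 = 1*2 + 1, so a_4 = 1.
  2 = 2*1 + 0, so a_5 = 2.
so x = [1; 1, 1, 6, 1, 2].
Convergents (p_i = a_i*p_{i-1} + p_{i-2}, q_i = a_i*q_{i-1} + q_{i-2} with p_{-2}=0, p_{-1}=1, q_{-2}=1, q_{-1}=0), until the denominator exceeds 10:
  i=0: a_0=1, p_0 = 1*1 + 0 = 1, q_0 = 1*0 + 1 = 1.
  i=1: a_1=1, p_1 = 1*1 + 1 = 2, q_1 = 1*1 + 0 = 1.
  i=2: a_2=1, p_2 = 1*2 + 1 = 3, q_2 = 1*1 + 1 = 2.
  i=3: a_3=6, p_3 = 6*3 + 2 = 20, q_3 = 6*2 + 1 = 13.
q_3 = 13 > 10, so the last convergent with denominator <= 10 is p_2/q_2 = 3/2.
The closest fraction with denominator <= 10 is either p_2/q_2 or the intermediate fraction (k*p_2 + p_1)/(k*q_2 + q_1) with the largest k >= 1 whose denominator stays <= 10; these approach x as k grows, and every other convergent or intermediate fraction in range is farther away.
Largest k: floor((10 - q_1)/q_2) = floor((10 - 1)/2) = 4.
That gives (4*3 + 2)/(4*2 + 1) = 14/9.
Compare the errors: |x - 3/2| = |66*2 - 3*43|/(43*2) = 3/86, and |x - 14/9| = |66*9 - 14*43|/(43*9) = 8/387.
Cross-multiplying, 8*86 = 688 < 1161 = 3*387, so 8/387 is smaller: the intermediate fraction 14/9 is closer to x than 3/2.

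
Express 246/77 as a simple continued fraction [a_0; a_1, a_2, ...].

[3; 5, 7, 2]

Run the Euclidean algorithm on 246 and 77; the successive quotients are the partial quotients a_0, a_1, ... (each step inverts the fractional part left over by the previous one):
  246 = 3*77 + 15, so a_0 = 3.
  77 = 5*15 + 2, so a_1 = 5.
  15 = 7*2 + 1, so a_2 = 7.
  2 = 2*1 + 0, so a_3 = 2.
The remainder reaches 0 after 4 divisions, so the expansion has 4 partial quotients, read off in order.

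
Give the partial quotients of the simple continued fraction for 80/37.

[2; 6, 6]

Run the Euclidean algorithm on 80 and 37; the successive quotients are the partial quotients a_0, a_1, ... (each step inverts the fractional part left over by the previous one):
  80 = 2*37 + 6, so a_0 = 2.
  37 = 6*6 + 1, so a_1 = 6.
  6 = 6*1 + 0, so a_2 = 6.
The remainder reaches 0 after 3 divisions, so the expansion has 3 partial quotients, read off in order.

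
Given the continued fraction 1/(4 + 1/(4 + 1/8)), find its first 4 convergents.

Using the convergent recurrence p_i = a_i*p_{i-1} + p_{i-2}, q_i = a_i*q_{i-1} + q_{i-2} with p_{-2}=0, p_{-1}=1, q_{-2}=1, q_{-1}=0:
  i=0: a_0=0, p_0 = 0*1 + 0 = 0, q_0 = 0*0 + 1 = 1.
  i=1: a_1=4, p_1 = 4*0 + 1 = 1, q_1 = 4*1 + 0 = 4.
  i=2: a_2=4, p_2 = 4*1 + 0 = 4, q_2 = 4*4 + 1 = 17.
  i=3: a_3=8, p_3 = 8*4 + 1 = 33, q_3 = 8*17 + 4 = 140.

0/1, 1/4, 4/17, 33/140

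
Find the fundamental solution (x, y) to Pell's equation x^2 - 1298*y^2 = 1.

First expand sqrt(1298) as a continued fraction. With x_i = (sqrt(1298) + m_i)/d_i and (m_0, d_0) = (0, 1): a_0 = floor(sqrt(1298)) = 36, since 36^2 = 1296 <= 1298 < 1369 = 37^2.
Iterate m_{i+1} = d_i*a_i - m_i, d_{i+1} = (1298 - m_{i+1}^2)/d_i, a_{i+1} = floor((a_0 + m_{i+1})/d_{i+1}):
  m_1 = 1*36 - 0 = 36, d_1 = (1298 - 36^2)/1 = 2/1 = 2, a_1 = floor((36 + 36)/2) = 36.
  m_2 = 2*36 - 36 = 36, d_2 = (1298 - 36^2)/2 = 2/2 = 1, a_2 = floor((36 + 36)/1) = 72.
  m_3 = 1*72 - 36 = 36, d_3 = (1298 - 36^2)/1 = 2/1 = 2: (m_3, d_3) = (m_1, d_1) = (36, 2), so from here the quotients repeat a_1, a_2; the period length is 2.
So sqrt(1298) = [36; (36, 72)] with period length k = 2.
k is even, so the fundamental solution of x^2 - 1298y^2 = 1 is (p_{k-1}, q_{k-1}) = (p_1, q_1); compute convergents through index 1.
Convergents (p_i = a_i*p_{i-1} + p_{i-2}, q_i = a_i*q_{i-1} + q_{i-2} with p_{-2}=0, p_{-1}=1, q_{-2}=1, q_{-1}=0):
  i=0: a_0=36, p_0 = 36*1 + 0 = 36, q_0 = 36*0 + 1 = 1.
  i=1: a_1=36, p_1 = 36*36 + 1 = 1297, q_1 = 36*1 + 0 = 36.
Check: 1297^2 - 1298*36^2 = 1682209 - 1682208 = 1, so (x, y) = (1297, 36) solves the equation, and by the theorem it is the least positive solution.

(x, y) = (1297, 36)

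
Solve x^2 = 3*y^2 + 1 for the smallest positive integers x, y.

First expand sqrt(3) as a continued fraction. With x_i = (sqrt(3) + m_i)/d_i and (m_0, d_0) = (0, 1): a_0 = floor(sqrt(3)) = 1, since 1^2 = 1 <= 3 < 4 = 2^2.
Iterate m_{i+1} = d_i*a_i - m_i, d_{i+1} = (3 - m_{i+1}^2)/d_i, a_{i+1} = floor((a_0 + m_{i+1})/d_{i+1}):
  m_1 = 1*1 - 0 = 1, d_1 = (3 - 1^2)/1 = 2/1 = 2, a_1 = floor((1 + 1)/2) = 1.
  m_2 = 2*1 - 1 = 1, d_2 = (3 - 1^2)/2 = 2/2 = 1, a_2 = floor((1 + 1)/1) = 2.
  m_3 = 1*2 - 1 = 1, d_3 = (3 - 1^2)/1 = 2/1 = 2: (m_3, d_3) = (m_1, d_1) = (1, 2), so from here the quotients repeat a_1, a_2; the period length is 2.
So sqrt(3) = [1; (1, 2)] with period length k = 2.
k is even, so the fundamental solution of x^2 - 3y^2 = 1 is (p_{k-1}, q_{k-1}) = (p_1, q_1); compute convergents through index 1.
Convergents (p_i = a_i*p_{i-1} + p_{i-2}, q_i = a_i*q_{i-1} + q_{i-2} with p_{-2}=0, p_{-1}=1, q_{-2}=1, q_{-1}=0):
  i=0: a_0=1, p_0 = 1*1 + 0 = 1, q_0 = 1*0 + 1 = 1.
  i=1: a_1=1, p_1 = 1*1 + 1 = 2, q_1 = 1*1 + 0 = 1.
Check: 2^2 - 3*1^2 = 4 - 3 = 1, so (x, y) = (2, 1) solves the equation, and by the theorem it is the least positive solution.

(x, y) = (2, 1)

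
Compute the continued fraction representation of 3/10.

[0; 3, 3]

Run the Euclidean algorithm on 3 and 10; the successive quotients are the partial quotients a_0, a_1, ... (each step inverts the fractional part left over by the previous one):
  3 = 0*10 + 3, so a_0 = 0.
  10 = 3*3 + 1, so a_1 = 3.
  3 = 3*1 + 0, so a_2 = 3.
The remainder reaches 0 after 3 divisions, so the expansion has 3 partial quotients, read off in order.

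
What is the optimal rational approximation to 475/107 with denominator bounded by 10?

40/9

Expand x = 475/107 as a continued fraction with the Euclidean algorithm:
  475 = 4*107 + 47, so a_0 = 4.
  107 = 2*47 + 13, so a_1 = 2.
  47 = 3*13 + 8, so a_2 = 3.
  13 = 1*8 + 5, so a_3 = 1.
  8 = 1*5 + 3, so a_4 = 1.
  5 = 1*3 + 2, so a_5 = 1.
  3 = 1*2 + 1, so a_6 = 1.
  2 = 2*1 + 0, so a_7 = 2.
so x = [4; 2, 3, 1, 1, 1, 1, 2].
Convergents (p_i = a_i*p_{i-1} + p_{i-2}, q_i = a_i*q_{i-1} + q_{i-2} with p_{-2}=0, p_{-1}=1, q_{-2}=1, q_{-1}=0), until the denominator exceeds 10:
  i=0: a_0=4, p_0 = 4*1 + 0 = 4, q_0 = 4*0 + 1 = 1.
  i=1: a_1=2, p_1 = 2*4 + 1 = 9, q_1 = 2*1 + 0 = 2.
  i=2: a_2=3, p_2 = 3*9 + 4 = 31, q_2 = 3*2 + 1 = 7.
  i=3: a_3=1, p_3 = 1*31 + 9 = 40, q_3 = 1*7 + 2 = 9.
  i=4: a_4=1, p_4 = 1*40 + 31 = 71, q_4 = 1*9 + 7 = 16.
q_4 = 16 > 10, so the last convergent with denominator <= 10 is p_3/q_3 = 40/9.
The closest fraction with denominator <= 10 is either p_3/q_3 or the intermediate fraction (k*p_3 + p_2)/(k*q_3 + q_2) with the largest k >= 1 whose denominator stays <= 10; these approach x as k grows, and every other convergent or intermediate fraction in range is farther away.
Largest k: floor((10 - q_2)/q_3) = floor((10 - 7)/9) = 0.
Since k = 0, no intermediate fraction beyond p_3/q_3 has denominator <= 10, so the convergent 40/9 is the closest (its error is |475*9 - 40*107|/(107*9) = 5/963).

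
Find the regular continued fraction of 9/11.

[0; 1, 4, 2]

Run the Euclidean algorithm on 9 and 11; the successive quotients are the partial quotients a_0, a_1, ... (each step inverts the fractional part left over by the previous one):
  9 = 0*11 + 9, so a_0 = 0.
  11 = 1*9 + 2, so a_1 = 1.
  9 = 4*2 + 1, so a_2 = 4.
  2 = 2*1 + 0, so a_3 = 2.
The remainder reaches 0 after 4 divisions, so the expansion has 4 partial quotients, read off in order.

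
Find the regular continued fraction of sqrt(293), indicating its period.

[17; (8, 1, 1, 8, 34)]

Write x_i = (sqrt(293) + m_i)/d_i with (m_0, d_0) = (0, 1). a_0 = floor(sqrt(293)) = 17, since 17^2 = 289 <= 293 < 324 = 18^2.
Iterate m_{i+1} = d_i*a_i - m_i, d_{i+1} = (293 - m_{i+1}^2)/d_i, a_{i+1} = floor((a_0 + m_{i+1})/d_{i+1}):
  m_1 = 1*17 - 0 = 17, d_1 = (293 - 17^2)/1 = 4/1 = 4, a_1 = floor((17 + 17)/4) = 8.
  m_2 = 4*8 - 17 = 15, d_2 = (293 - 15^2)/4 = 68/4 = 17, a_2 = floor((17 + 15)/17) = 1.
  m_3 = 17*1 - 15 = 2, d_3 = (293 - 2^2)/17 = 289/17 = 17, a_3 = floor((17 + 2)/17) = 1.
  m_4 = 17*1 - 2 = 15, d_4 = (293 - 15^2)/17 = 68/17 = 4, a_4 = floor((17 + 15)/4) = 8.
  m_5 = 4*8 - 15 = 17, d_5 = (293 - 17^2)/4 = 4/4 = 1, a_5 = floor((17 + 17)/1) = 34.
  m_6 = 1*34 - 17 = 17, d_6 = (293 - 17^2)/1 = 4/1 = 4: (m_6, d_6) = (m_1, d_1) = (17, 4), so from here the quotients repeat a_1, ..., a_5; the period length is 5.
Hence the expansion of sqrt(293) is a_0 = 17 followed by the repeating block 8, 1, 1, 8, 34 (period 5).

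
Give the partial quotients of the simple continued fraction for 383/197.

[1; 1, 16, 1, 10]

Run the Euclidean algorithm on 383 and 197; the successive quotients are the partial quotients a_0, a_1, ... (each step inverts the fractional part left over by the previous one):
  383 = 1*197 + 186, so a_0 = 1.
  197 = 1*186 + 11, so a_1 = 1.
  186 = 16*11 + 10, so a_2 = 16.
  11 = 1*10 + 1, so a_3 = 1.
  10 = 10*1 + 0, so a_4 = 10.
The remainder reaches 0 after 5 divisions, so the expansion has 5 partial quotients, read off in order.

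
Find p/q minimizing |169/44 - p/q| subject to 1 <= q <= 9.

23/6

Expand x = 169/44 as a continued fraction with the Euclidean algorithm:
  169 = 3*44 + 37, so a_0 = 3.
  44 = 1*37 + 7, so a_1 = 1.
  37 = 5*7 + 2, so a_2 = 5.
  7 = 3*2 + 1, so a_3 = 3.
  2 = 2*1 + 0, so a_4 = 2.
so x = [3; 1, 5, 3, 2].
Convergents (p_i = a_i*p_{i-1} + p_{i-2}, q_i = a_i*q_{i-1} + q_{i-2} with p_{-2}=0, p_{-1}=1, q_{-2}=1, q_{-1}=0), until the denominator exceeds 9:
  i=0: a_0=3, p_0 = 3*1 + 0 = 3, q_0 = 3*0 + 1 = 1.
  i=1: a_1=1, p_1 = 1*3 + 1 = 4, q_1 = 1*1 + 0 = 1.
  i=2: a_2=5, p_2 = 5*4 + 3 = 23, q_2 = 5*1 + 1 = 6.
  i=3: a_3=3, p_3 = 3*23 + 4 = 73, q_3 = 3*6 + 1 = 19.
q_3 = 19 > 9, so the last convergent with denominator <= 9 is p_2/q_2 = 23/6.
The closest fraction with denominator <= 9 is either p_2/q_2 or the intermediate fraction (k*p_2 + p_1)/(k*q_2 + q_1) with the largest k >= 1 whose denominator stays <= 9; these approach x as k grows, and every other convergent or intermediate fraction in range is farther away.
Largest k: floor((9 - q_1)/q_2) = floor((9 - 1)/6) = 1.
That gives (1*23 + 4)/(1*6 + 1) = 27/7.
Compare the errors: |x - 23/6| = |169*6 - 23*44|/(44*6) = 2/264, and |x - 27/7| = |169*7 - 27*44|/(44*7) = 5/308.
Cross-multiplying, 2*308 = 616 < 1320 = 5*264, so 2/264 is smaller: the convergent 23/6 is closer to x than 27/7.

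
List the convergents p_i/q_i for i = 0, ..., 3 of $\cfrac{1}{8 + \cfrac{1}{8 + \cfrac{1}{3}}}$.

Using the convergent recurrence p_i = a_i*p_{i-1} + p_{i-2}, q_i = a_i*q_{i-1} + q_{i-2} with p_{-2}=0, p_{-1}=1, q_{-2}=1, q_{-1}=0:
  i=0: a_0=0, p_0 = 0*1 + 0 = 0, q_0 = 0*0 + 1 = 1.
  i=1: a_1=8, p_1 = 8*0 + 1 = 1, q_1 = 8*1 + 0 = 8.
  i=2: a_2=8, p_2 = 8*1 + 0 = 8, q_2 = 8*8 + 1 = 65.
  i=3: a_3=3, p_3 = 3*8 + 1 = 25, q_3 = 3*65 + 8 = 203.

0/1, 1/8, 8/65, 25/203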